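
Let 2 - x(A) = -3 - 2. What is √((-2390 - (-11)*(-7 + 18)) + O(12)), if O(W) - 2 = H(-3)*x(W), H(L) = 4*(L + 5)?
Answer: I*√2211 ≈ 47.021*I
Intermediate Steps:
H(L) = 20 + 4*L (H(L) = 4*(5 + L) = 20 + 4*L)
x(A) = 7 (x(A) = 2 - (-3 - 2) = 2 - 1*(-5) = 2 + 5 = 7)
O(W) = 58 (O(W) = 2 + (20 + 4*(-3))*7 = 2 + (20 - 12)*7 = 2 + 8*7 = 2 + 56 = 58)
√((-2390 - (-11)*(-7 + 18)) + O(12)) = √((-2390 - (-11)*(-7 + 18)) + 58) = √((-2390 - (-11)*11) + 58) = √((-2390 - 1*(-121)) + 58) = √((-2390 + 121) + 58) = √(-2269 + 58) = √(-2211) = I*√2211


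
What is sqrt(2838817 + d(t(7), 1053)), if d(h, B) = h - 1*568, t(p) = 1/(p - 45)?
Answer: sqrt(4098431518)/38 ≈ 1684.7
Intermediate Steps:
t(p) = 1/(-45 + p)
d(h, B) = -568 + h (d(h, B) = h - 568 = -568 + h)
sqrt(2838817 + d(t(7), 1053)) = sqrt(2838817 + (-568 + 1/(-45 + 7))) = sqrt(2838817 + (-568 + 1/(-38))) = sqrt(2838817 + (-568 - 1/38)) = sqrt(2838817 - 21585/38) = sqrt(107853461/38) = sqrt(4098431518)/38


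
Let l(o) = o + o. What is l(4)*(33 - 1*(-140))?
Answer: 1384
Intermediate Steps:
l(o) = 2*o
l(4)*(33 - 1*(-140)) = (2*4)*(33 - 1*(-140)) = 8*(33 + 140) = 8*173 = 1384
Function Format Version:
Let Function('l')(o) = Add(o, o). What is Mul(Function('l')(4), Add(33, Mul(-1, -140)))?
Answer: 1384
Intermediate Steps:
Function('l')(o) = Mul(2, o)
Mul(Function('l')(4), Add(33, Mul(-1, -140))) = Mul(Mul(2, 4), Add(33, Mul(-1, -140))) = Mul(8, Add(33, 140)) = Mul(8, 173) = 1384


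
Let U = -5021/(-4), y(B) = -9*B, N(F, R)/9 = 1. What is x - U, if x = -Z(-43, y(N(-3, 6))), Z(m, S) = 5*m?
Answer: -4161/4 ≈ -1040.3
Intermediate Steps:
N(F, R) = 9 (N(F, R) = 9*1 = 9)
U = 5021/4 (U = -5021*(-¼) = 5021/4 ≈ 1255.3)
x = 215 (x = -5*(-43) = -1*(-215) = 215)
x - U = 215 - 1*5021/4 = 215 - 5021/4 = -4161/4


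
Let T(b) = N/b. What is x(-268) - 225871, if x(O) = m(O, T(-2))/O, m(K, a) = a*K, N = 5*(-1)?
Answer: -451737/2 ≈ -2.2587e+5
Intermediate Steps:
N = -5
T(b) = -5/b
m(K, a) = K*a
x(O) = 5/2 (x(O) = (O*(-5/(-2)))/O = (O*(-5*(-½)))/O = (O*(5/2))/O = (5*O/2)/O = 5/2)
x(-268) - 225871 = 5/2 - 225871 = -451737/2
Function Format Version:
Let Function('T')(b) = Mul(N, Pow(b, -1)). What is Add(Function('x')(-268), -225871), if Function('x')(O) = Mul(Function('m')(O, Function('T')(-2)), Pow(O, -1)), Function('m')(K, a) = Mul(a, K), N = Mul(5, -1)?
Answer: Rational(-451737, 2) ≈ -2.2587e+5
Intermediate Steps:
N = -5
Function('T')(b) = Mul(-5, Pow(b, -1))
Function('m')(K, a) = Mul(K, a)
Function('x')(O) = Rational(5, 2) (Function('x')(O) = Mul(Mul(O, Mul(-5, Pow(-2, -1))), Pow(O, -1)) = Mul(Mul(O, Mul(-5, Rational(-1, 2))), Pow(O, -1)) = Mul(Mul(O, Rational(5, 2)), Pow(O, -1)) = Mul(Mul(Rational(5, 2), O), Pow(O, -1)) = Rational(5, 2))
Add(Function('x')(-268), -225871) = Add(Rational(5, 2), -225871) = Rational(-451737, 2)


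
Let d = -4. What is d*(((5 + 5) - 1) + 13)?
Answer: -88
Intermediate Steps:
d*(((5 + 5) - 1) + 13) = -4*(((5 + 5) - 1) + 13) = -4*((10 - 1) + 13) = -4*(9 + 13) = -4*22 = -88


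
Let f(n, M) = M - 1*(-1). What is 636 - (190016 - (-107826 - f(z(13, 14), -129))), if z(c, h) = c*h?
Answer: -297078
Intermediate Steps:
f(n, M) = 1 + M (f(n, M) = M + 1 = 1 + M)
636 - (190016 - (-107826 - f(z(13, 14), -129))) = 636 - (190016 - (-107826 - (1 - 129))) = 636 - (190016 - (-107826 - 1*(-128))) = 636 - (190016 - (-107826 + 128)) = 636 - (190016 - 1*(-107698)) = 636 - (190016 + 107698) = 636 - 1*297714 = 636 - 297714 = -297078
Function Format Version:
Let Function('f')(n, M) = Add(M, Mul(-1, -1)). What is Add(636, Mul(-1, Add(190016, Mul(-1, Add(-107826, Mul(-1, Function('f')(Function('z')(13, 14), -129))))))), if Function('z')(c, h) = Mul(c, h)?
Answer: -297078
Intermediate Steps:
Function('f')(n, M) = Add(1, M) (Function('f')(n, M) = Add(M, 1) = Add(1, M))
Add(636, Mul(-1, Add(190016, Mul(-1, Add(-107826, Mul(-1, Function('f')(Function('z')(13, 14), -129))))))) = Add(636, Mul(-1, Add(190016, Mul(-1, Add(-107826, Mul(-1, Add(1, -129))))))) = Add(636, Mul(-1, Add(190016, Mul(-1, Add(-107826, Mul(-1, -128)))))) = Add(636, Mul(-1, Add(190016, Mul(-1, Add(-107826, 128))))) = Add(636, Mul(-1, Add(190016, Mul(-1, -107698)))) = Add(636, Mul(-1, Add(190016, 107698))) = Add(636, Mul(-1, 297714)) = Add(636, -297714) = -297078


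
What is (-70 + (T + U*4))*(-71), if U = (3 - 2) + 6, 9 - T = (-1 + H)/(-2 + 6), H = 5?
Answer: 2414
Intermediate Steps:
T = 8 (T = 9 - (-1 + 5)/(-2 + 6) = 9 - 4/4 = 9 - 1*1 = 9 - 1 = 8)
U = 7 (U = 1 + 6 = 7)
(-70 + (T + U*4))*(-71) = (-70 + (8 + 7*4))*(-71) = (-70 + (8 + 28))*(-71) = (-70 + 36)*(-71) = -34*(-71) = 2414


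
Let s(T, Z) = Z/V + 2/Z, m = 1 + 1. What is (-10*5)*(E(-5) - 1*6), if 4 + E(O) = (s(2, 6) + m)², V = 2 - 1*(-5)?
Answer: -3950/441 ≈ -8.9569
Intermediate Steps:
V = 7 (V = 2 + 5 = 7)
m = 2
s(T, Z) = 2/Z + Z/7 (s(T, Z) = Z/7 + 2/Z = 2/Z + Z/7)
E(O) = 2725/441 (E(O) = -4 + ((2/6 + (⅐)*6) + 2)² = -4 + ((2*(⅙) + 6/7) + 2)² = -4 + ((⅓ + 6/7) + 2)² = -4 + (25/21 + 2)² = -4 + (67/21)² = -4 + 4489/441 = 2725/441)
(-10*5)*(E(-5) - 1*6) = (-10*5)*(2725/441 - 1*6) = -50*(2725/441 - 6) = -50*79/441 = -3950/441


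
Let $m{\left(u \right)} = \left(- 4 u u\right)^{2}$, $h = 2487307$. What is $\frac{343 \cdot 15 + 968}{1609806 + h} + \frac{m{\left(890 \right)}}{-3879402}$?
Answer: $- \frac{20564964088161247787}{7947174183213} \approx -2.5877 \cdot 10^{6}$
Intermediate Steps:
$m{\left(u \right)} = 16 u^{4}$ ($m{\left(u \right)} = \left(- 4 u^{2}\right)^{2} = 16 u^{4}$)
$\frac{343 \cdot 15 + 968}{1609806 + h} + \frac{m{\left(890 \right)}}{-3879402} = \frac{343 \cdot 15 + 968}{1609806 + 2487307} + \frac{16 \cdot 890^{4}}{-3879402} = \frac{5145 + 968}{4097113} + 16 \cdot 627422410000 \left(- \frac{1}{3879402}\right) = 6113 \cdot \frac{1}{4097113} + 10038758560000 \left(- \frac{1}{3879402}\right) = \frac{6113}{4097113} - \frac{5019379280000}{1939701} = - \frac{20564964088161247787}{7947174183213}$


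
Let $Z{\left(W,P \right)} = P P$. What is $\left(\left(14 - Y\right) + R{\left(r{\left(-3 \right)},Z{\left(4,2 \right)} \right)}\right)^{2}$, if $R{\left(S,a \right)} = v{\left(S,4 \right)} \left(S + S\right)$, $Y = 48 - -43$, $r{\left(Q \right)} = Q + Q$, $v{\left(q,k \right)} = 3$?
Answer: $12769$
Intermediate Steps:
$r{\left(Q \right)} = 2 Q$
$Y = 91$ ($Y = 48 + 43 = 91$)
$Z{\left(W,P \right)} = P^{2}$
$R{\left(S,a \right)} = 6 S$ ($R{\left(S,a \right)} = 3 \left(S + S\right) = 3 \cdot 2 S = 6 S$)
$\left(\left(14 - Y\right) + R{\left(r{\left(-3 \right)},Z{\left(4,2 \right)} \right)}\right)^{2} = \left(\left(14 - 91\right) + 6 \cdot 2 \left(-3\right)\right)^{2} = \left(\left(14 - 91\right) + 6 \left(-6\right)\right)^{2} = \left(-77 - 36\right)^{2} = \left(-113\right)^{2} = 12769$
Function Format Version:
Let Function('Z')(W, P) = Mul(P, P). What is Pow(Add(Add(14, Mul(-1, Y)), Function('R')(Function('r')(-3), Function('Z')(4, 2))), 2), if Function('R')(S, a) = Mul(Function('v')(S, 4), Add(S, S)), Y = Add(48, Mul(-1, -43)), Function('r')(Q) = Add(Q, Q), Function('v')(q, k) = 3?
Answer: 12769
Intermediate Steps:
Function('r')(Q) = Mul(2, Q)
Y = 91 (Y = Add(48, 43) = 91)
Function('Z')(W, P) = Pow(P, 2)
Function('R')(S, a) = Mul(6, S) (Function('R')(S, a) = Mul(3, Add(S, S)) = Mul(3, Mul(2, S)) = Mul(6, S))
Pow(Add(Add(14, Mul(-1, Y)), Function('R')(Function('r')(-3), Function('Z')(4, 2))), 2) = Pow(Add(Add(14, Mul(-1, 91)), Mul(6, Mul(2, -3))), 2) = Pow(Add(Add(14, -91), Mul(6, -6)), 2) = Pow(Add(-77, -36), 2) = Pow(-113, 2) = 12769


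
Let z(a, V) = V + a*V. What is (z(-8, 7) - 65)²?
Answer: 12996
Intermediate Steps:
z(a, V) = V + V*a
(z(-8, 7) - 65)² = (7*(1 - 8) - 65)² = (7*(-7) - 65)² = (-49 - 65)² = (-114)² = 12996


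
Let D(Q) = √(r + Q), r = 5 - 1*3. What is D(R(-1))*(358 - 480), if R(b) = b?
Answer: -122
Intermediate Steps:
r = 2 (r = 5 - 3 = 2)
D(Q) = √(2 + Q)
D(R(-1))*(358 - 480) = √(2 - 1)*(358 - 480) = √1*(-122) = 1*(-122) = -122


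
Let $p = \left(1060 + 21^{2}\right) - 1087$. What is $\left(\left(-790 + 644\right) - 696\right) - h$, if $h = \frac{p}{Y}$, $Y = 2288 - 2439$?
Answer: $- \frac{126728}{151} \approx -839.26$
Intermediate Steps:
$p = 414$ ($p = \left(1060 + 441\right) - 1087 = 1501 - 1087 = 414$)
$Y = -151$ ($Y = 2288 - 2439 = -151$)
$h = - \frac{414}{151}$ ($h = \frac{414}{-151} = 414 \left(- \frac{1}{151}\right) = - \frac{414}{151} \approx -2.7417$)
$\left(\left(-790 + 644\right) - 696\right) - h = \left(\left(-790 + 644\right) - 696\right) - - \frac{414}{151} = \left(-146 - 696\right) + \frac{414}{151} = -842 + \frac{414}{151} = - \frac{126728}{151}$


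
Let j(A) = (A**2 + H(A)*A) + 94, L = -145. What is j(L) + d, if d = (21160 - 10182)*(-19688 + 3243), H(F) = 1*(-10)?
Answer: -180510641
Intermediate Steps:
H(F) = -10
j(A) = 94 + A**2 - 10*A (j(A) = (A**2 - 10*A) + 94 = 94 + A**2 - 10*A)
d = -180533210 (d = 10978*(-16445) = -180533210)
j(L) + d = (94 + (-145)**2 - 10*(-145)) - 180533210 = (94 + 21025 + 1450) - 180533210 = 22569 - 180533210 = -180510641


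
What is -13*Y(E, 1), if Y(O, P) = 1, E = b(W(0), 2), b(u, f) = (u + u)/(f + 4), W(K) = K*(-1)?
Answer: -13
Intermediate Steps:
W(K) = -K
b(u, f) = 2*u/(4 + f) (b(u, f) = (2*u)/(4 + f) = 2*u/(4 + f))
E = 0 (E = 2*(-1*0)/(4 + 2) = 2*0/6 = 2*0*(⅙) = 0)
-13*Y(E, 1) = -13*1 = -13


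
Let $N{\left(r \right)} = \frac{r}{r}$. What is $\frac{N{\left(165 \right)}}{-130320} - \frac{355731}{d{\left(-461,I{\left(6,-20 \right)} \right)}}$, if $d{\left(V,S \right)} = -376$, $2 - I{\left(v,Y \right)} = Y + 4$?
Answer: $\frac{5794857943}{6125040} \approx 946.09$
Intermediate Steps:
$I{\left(v,Y \right)} = -2 - Y$ ($I{\left(v,Y \right)} = 2 - \left(Y + 4\right) = 2 - \left(4 + Y\right) = -2 - Y$)
$N{\left(r \right)} = 1$
$\frac{N{\left(165 \right)}}{-130320} - \frac{355731}{d{\left(-461,I{\left(6,-20 \right)} \right)}} = 1 \frac{1}{-130320} - \frac{355731}{-376} = 1 \left(- \frac{1}{130320}\right) - - \frac{355731}{376} = - \frac{1}{130320} + \frac{355731}{376} = \frac{5794857943}{6125040}$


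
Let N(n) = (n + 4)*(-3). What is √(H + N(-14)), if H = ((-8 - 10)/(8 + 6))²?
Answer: √1551/7 ≈ 5.6261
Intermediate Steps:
N(n) = -12 - 3*n (N(n) = (4 + n)*(-3) = -12 - 3*n)
H = 81/49 (H = (-18/14)² = (-18*1/14)² = (-9/7)² = 81/49 ≈ 1.6531)
√(H + N(-14)) = √(81/49 + (-12 - 3*(-14))) = √(81/49 + (-12 + 42)) = √(81/49 + 30) = √(1551/49) = √1551/7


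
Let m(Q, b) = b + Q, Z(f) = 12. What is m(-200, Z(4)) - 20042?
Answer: -20230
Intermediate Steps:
m(Q, b) = Q + b
m(-200, Z(4)) - 20042 = (-200 + 12) - 20042 = -188 - 20042 = -20230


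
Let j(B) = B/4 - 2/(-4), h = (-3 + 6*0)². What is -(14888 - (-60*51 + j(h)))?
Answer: -71781/4 ≈ -17945.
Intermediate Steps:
h = 9 (h = (-3 + 0)² = (-3)² = 9)
j(B) = ½ + B/4 (j(B) = B*(¼) - 2*(-¼) = B/4 + ½ = ½ + B/4)
-(14888 - (-60*51 + j(h))) = -(14888 - (-60*51 + (½ + (¼)*9))) = -(14888 - (-3060 + (½ + 9/4))) = -(14888 - (-3060 + 11/4)) = -(14888 - 1*(-12229/4)) = -(14888 + 12229/4) = -1*71781/4 = -71781/4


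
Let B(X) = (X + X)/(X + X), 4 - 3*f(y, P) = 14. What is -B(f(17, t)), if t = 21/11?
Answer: -1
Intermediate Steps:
t = 21/11 (t = 21*(1/11) = 21/11 ≈ 1.9091)
f(y, P) = -10/3 (f(y, P) = 4/3 - ⅓*14 = 4/3 - 14/3 = -10/3)
B(X) = 1 (B(X) = (2*X)/((2*X)) = (2*X)*(1/(2*X)) = 1)
-B(f(17, t)) = -1*1 = -1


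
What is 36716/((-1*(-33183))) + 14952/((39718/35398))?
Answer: 1254589602004/94140171 ≈ 13327.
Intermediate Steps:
36716/((-1*(-33183))) + 14952/((39718/35398)) = 36716/33183 + 14952/((39718*(1/35398))) = 36716*(1/33183) + 14952/(19859/17699) = 36716/33183 + 14952*(17699/19859) = 36716/33183 + 37805064/2837 = 1254589602004/94140171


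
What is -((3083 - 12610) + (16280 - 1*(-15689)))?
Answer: -22442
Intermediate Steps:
-((3083 - 12610) + (16280 - 1*(-15689))) = -(-9527 + (16280 + 15689)) = -(-9527 + 31969) = -1*22442 = -22442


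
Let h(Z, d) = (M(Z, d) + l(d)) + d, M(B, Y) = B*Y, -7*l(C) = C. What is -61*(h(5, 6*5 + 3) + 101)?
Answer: -125660/7 ≈ -17951.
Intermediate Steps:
l(C) = -C/7
h(Z, d) = 6*d/7 + Z*d (h(Z, d) = (Z*d - d/7) + d = (-d/7 + Z*d) + d = 6*d/7 + Z*d)
-61*(h(5, 6*5 + 3) + 101) = -61*((6*5 + 3)*(6 + 7*5)/7 + 101) = -61*((30 + 3)*(6 + 35)/7 + 101) = -61*((1/7)*33*41 + 101) = -61*(1353/7 + 101) = -61*2060/7 = -125660/7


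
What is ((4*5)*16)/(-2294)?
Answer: -160/1147 ≈ -0.13949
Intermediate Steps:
((4*5)*16)/(-2294) = (20*16)*(-1/2294) = 320*(-1/2294) = -160/1147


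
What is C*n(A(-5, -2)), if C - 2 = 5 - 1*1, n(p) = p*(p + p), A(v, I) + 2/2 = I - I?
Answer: 12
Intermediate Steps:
A(v, I) = -1 (A(v, I) = -1 + (I - I) = -1 + 0 = -1)
n(p) = 2*p² (n(p) = p*(2*p) = 2*p²)
C = 6 (C = 2 + (5 - 1*1) = 2 + (5 - 1) = 2 + 4 = 6)
C*n(A(-5, -2)) = 6*(2*(-1)²) = 6*(2*1) = 6*2 = 12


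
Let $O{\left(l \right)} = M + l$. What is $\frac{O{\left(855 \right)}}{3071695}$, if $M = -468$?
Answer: $\frac{387}{3071695} \approx 0.00012599$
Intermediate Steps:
$O{\left(l \right)} = -468 + l$
$\frac{O{\left(855 \right)}}{3071695} = \frac{-468 + 855}{3071695} = 387 \cdot \frac{1}{3071695} = \frac{387}{3071695}$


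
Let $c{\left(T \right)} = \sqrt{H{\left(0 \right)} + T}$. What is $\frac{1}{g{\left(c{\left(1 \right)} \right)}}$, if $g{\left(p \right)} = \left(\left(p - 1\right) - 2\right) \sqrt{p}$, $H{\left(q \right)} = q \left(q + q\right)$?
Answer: $- \frac{1}{2} \approx -0.5$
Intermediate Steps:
$H{\left(q \right)} = 2 q^{2}$ ($H{\left(q \right)} = q 2 q = 2 q^{2}$)
$c{\left(T \right)} = \sqrt{T}$ ($c{\left(T \right)} = \sqrt{2 \cdot 0^{2} + T} = \sqrt{2 \cdot 0 + T} = \sqrt{0 + T} = \sqrt{T}$)
$g{\left(p \right)} = \sqrt{p} \left(-3 + p\right)$ ($g{\left(p \right)} = \left(\left(-1 + p\right) - 2\right) \sqrt{p} = \left(-3 + p\right) \sqrt{p} = \sqrt{p} \left(-3 + p\right)$)
$\frac{1}{g{\left(c{\left(1 \right)} \right)}} = \frac{1}{\sqrt{\sqrt{1}} \left(-3 + \sqrt{1}\right)} = \frac{1}{\sqrt{1} \left(-3 + 1\right)} = \frac{1}{1 \left(-2\right)} = \frac{1}{-2} = - \frac{1}{2}$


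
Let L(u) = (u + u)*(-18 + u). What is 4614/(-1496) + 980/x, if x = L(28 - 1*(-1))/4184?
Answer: 139343977/21692 ≈ 6423.8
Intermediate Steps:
L(u) = 2*u*(-18 + u) (L(u) = (2*u)*(-18 + u) = 2*u*(-18 + u))
x = 319/2092 (x = (2*(28 - 1*(-1))*(-18 + (28 - 1*(-1))))/4184 = (2*(28 + 1)*(-18 + (28 + 1)))*(1/4184) = (2*29*(-18 + 29))*(1/4184) = (2*29*11)*(1/4184) = 638*(1/4184) = 319/2092 ≈ 0.15249)
4614/(-1496) + 980/x = 4614/(-1496) + 980/(319/2092) = 4614*(-1/1496) + 980*(2092/319) = -2307/748 + 2050160/319 = 139343977/21692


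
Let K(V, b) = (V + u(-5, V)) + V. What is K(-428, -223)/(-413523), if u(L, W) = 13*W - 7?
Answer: 6427/413523 ≈ 0.015542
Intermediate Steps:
u(L, W) = -7 + 13*W
K(V, b) = -7 + 15*V (K(V, b) = (V + (-7 + 13*V)) + V = (-7 + 14*V) + V = -7 + 15*V)
K(-428, -223)/(-413523) = (-7 + 15*(-428))/(-413523) = (-7 - 6420)*(-1/413523) = -6427*(-1/413523) = 6427/413523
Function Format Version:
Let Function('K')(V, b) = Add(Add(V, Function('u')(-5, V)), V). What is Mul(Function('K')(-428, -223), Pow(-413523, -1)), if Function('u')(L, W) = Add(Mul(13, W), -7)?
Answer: Rational(6427, 413523) ≈ 0.015542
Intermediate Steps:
Function('u')(L, W) = Add(-7, Mul(13, W))
Function('K')(V, b) = Add(-7, Mul(15, V)) (Function('K')(V, b) = Add(Add(V, Add(-7, Mul(13, V))), V) = Add(Add(-7, Mul(14, V)), V) = Add(-7, Mul(15, V)))
Mul(Function('K')(-428, -223), Pow(-413523, -1)) = Mul(Add(-7, Mul(15, -428)), Pow(-413523, -1)) = Mul(Add(-7, -6420), Rational(-1, 413523)) = Mul(-6427, Rational(-1, 413523)) = Rational(6427, 413523)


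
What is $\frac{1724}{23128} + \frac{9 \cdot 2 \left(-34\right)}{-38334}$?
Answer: $\frac{3343423}{36941198} \approx 0.090507$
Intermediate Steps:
$\frac{1724}{23128} + \frac{9 \cdot 2 \left(-34\right)}{-38334} = 1724 \cdot \frac{1}{23128} + 18 \left(-34\right) \left(- \frac{1}{38334}\right) = \frac{431}{5782} - - \frac{102}{6389} = \frac{431}{5782} + \frac{102}{6389} = \frac{3343423}{36941198}$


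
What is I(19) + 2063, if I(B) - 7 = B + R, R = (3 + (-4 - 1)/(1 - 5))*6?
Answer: 4229/2 ≈ 2114.5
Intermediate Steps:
R = 51/2 (R = (3 - 5/(-4))*6 = (3 - 5*(-1/4))*6 = (3 + 5/4)*6 = (17/4)*6 = 51/2 ≈ 25.500)
I(B) = 65/2 + B (I(B) = 7 + (B + 51/2) = 7 + (51/2 + B) = 65/2 + B)
I(19) + 2063 = (65/2 + 19) + 2063 = 103/2 + 2063 = 4229/2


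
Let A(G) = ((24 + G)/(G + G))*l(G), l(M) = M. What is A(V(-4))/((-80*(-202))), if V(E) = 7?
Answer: 31/32320 ≈ 0.00095916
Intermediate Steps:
A(G) = 12 + G/2 (A(G) = ((24 + G)/(G + G))*G = ((24 + G)/((2*G)))*G = ((24 + G)*(1/(2*G)))*G = ((24 + G)/(2*G))*G = 12 + G/2)
A(V(-4))/((-80*(-202))) = (12 + (½)*7)/((-80*(-202))) = (12 + 7/2)/16160 = (31/2)*(1/16160) = 31/32320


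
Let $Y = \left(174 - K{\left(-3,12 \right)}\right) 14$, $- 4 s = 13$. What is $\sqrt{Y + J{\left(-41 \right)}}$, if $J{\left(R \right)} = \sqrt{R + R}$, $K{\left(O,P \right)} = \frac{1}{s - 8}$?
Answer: $\frac{\sqrt{548380 + 225 i \sqrt{82}}}{15} \approx 49.369 + 0.091712 i$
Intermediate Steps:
$s = - \frac{13}{4}$ ($s = \left(- \frac{1}{4}\right) 13 = - \frac{13}{4} \approx -3.25$)
$K{\left(O,P \right)} = - \frac{4}{45}$ ($K{\left(O,P \right)} = \frac{1}{- \frac{13}{4} - 8} = \frac{1}{- \frac{45}{4}} = - \frac{4}{45}$)
$J{\left(R \right)} = \sqrt{2} \sqrt{R}$ ($J{\left(R \right)} = \sqrt{2 R} = \sqrt{2} \sqrt{R}$)
$Y = \frac{109676}{45}$ ($Y = \left(174 - - \frac{4}{45}\right) 14 = \left(174 + \frac{4}{45}\right) 14 = \frac{7834}{45} \cdot 14 = \frac{109676}{45} \approx 2437.2$)
$\sqrt{Y + J{\left(-41 \right)}} = \sqrt{\frac{109676}{45} + \sqrt{2} \sqrt{-41}} = \sqrt{\frac{109676}{45} + \sqrt{2} i \sqrt{41}} = \sqrt{\frac{109676}{45} + i \sqrt{82}}$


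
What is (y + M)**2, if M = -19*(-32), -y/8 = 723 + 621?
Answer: 102900736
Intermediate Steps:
y = -10752 (y = -8*(723 + 621) = -8*1344 = -10752)
M = 608
(y + M)**2 = (-10752 + 608)**2 = (-10144)**2 = 102900736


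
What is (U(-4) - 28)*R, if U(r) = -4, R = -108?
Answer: 3456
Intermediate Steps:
(U(-4) - 28)*R = (-4 - 28)*(-108) = -32*(-108) = 3456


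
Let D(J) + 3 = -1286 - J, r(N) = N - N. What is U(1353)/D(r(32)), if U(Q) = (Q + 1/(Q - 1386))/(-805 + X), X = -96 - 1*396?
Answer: 44648/55170489 ≈ 0.00080927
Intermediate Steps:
r(N) = 0
X = -492 (X = -96 - 396 = -492)
D(J) = -1289 - J (D(J) = -3 + (-1286 - J) = -1289 - J)
U(Q) = -Q/1297 - 1/(1297*(-1386 + Q)) (U(Q) = (Q + 1/(Q - 1386))/(-805 - 492) = (Q + 1/(-1386 + Q))/(-1297) = (Q + 1/(-1386 + Q))*(-1/1297) = -Q/1297 - 1/(1297*(-1386 + Q)))
U(1353)/D(r(32)) = ((1 + 1353**2 - 1386*1353)/(1297*(1386 - 1*1353)))/(-1289 - 1*0) = ((1 + 1830609 - 1875258)/(1297*(1386 - 1353)))/(-1289 + 0) = ((1/1297)*(-44648)/33)/(-1289) = ((1/1297)*(1/33)*(-44648))*(-1/1289) = -44648/42801*(-1/1289) = 44648/55170489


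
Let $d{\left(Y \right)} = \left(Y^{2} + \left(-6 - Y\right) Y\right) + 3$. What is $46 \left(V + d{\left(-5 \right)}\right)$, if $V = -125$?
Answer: $-4232$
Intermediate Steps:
$d{\left(Y \right)} = 3 + Y^{2} + Y \left(-6 - Y\right)$ ($d{\left(Y \right)} = \left(Y^{2} + Y \left(-6 - Y\right)\right) + 3 = 3 + Y^{2} + Y \left(-6 - Y\right)$)
$46 \left(V + d{\left(-5 \right)}\right) = 46 \left(-125 + \left(3 - -30\right)\right) = 46 \left(-125 + \left(3 + 30\right)\right) = 46 \left(-125 + 33\right) = 46 \left(-92\right) = -4232$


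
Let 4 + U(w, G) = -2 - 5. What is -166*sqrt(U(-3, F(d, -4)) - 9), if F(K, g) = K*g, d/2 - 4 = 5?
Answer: -332*I*sqrt(5) ≈ -742.38*I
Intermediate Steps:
d = 18 (d = 8 + 2*5 = 8 + 10 = 18)
U(w, G) = -11 (U(w, G) = -4 + (-2 - 5) = -4 - 7 = -11)
-166*sqrt(U(-3, F(d, -4)) - 9) = -166*sqrt(-11 - 9) = -332*I*sqrt(5)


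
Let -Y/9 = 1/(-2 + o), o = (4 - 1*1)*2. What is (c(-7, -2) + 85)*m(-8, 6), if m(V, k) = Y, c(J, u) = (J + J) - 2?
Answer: -621/4 ≈ -155.25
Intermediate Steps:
c(J, u) = -2 + 2*J (c(J, u) = 2*J - 2 = -2 + 2*J)
o = 6 (o = (4 - 1)*2 = 3*2 = 6)
Y = -9/4 (Y = -9/(-2 + 6) = -9/4 ≈ -2.2500)
m(V, k) = -9/4
(c(-7, -2) + 85)*m(-8, 6) = ((-2 + 2*(-7)) + 85)*(-9/4) = ((-2 - 14) + 85)*(-9/4) = (-16 + 85)*(-9/4) = 69*(-9/4) = -621/4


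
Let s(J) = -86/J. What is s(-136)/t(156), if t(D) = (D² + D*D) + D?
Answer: 43/3320304 ≈ 1.2951e-5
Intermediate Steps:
t(D) = D + 2*D² (t(D) = (D² + D²) + D = 2*D² + D = D + 2*D²)
s(-136)/t(156) = (-86/(-136))/((156*(1 + 2*156))) = (-86*(-1/136))/((156*(1 + 312))) = 43/(68*((156*313))) = (43/68)/48828 = (43/68)*(1/48828) = 43/3320304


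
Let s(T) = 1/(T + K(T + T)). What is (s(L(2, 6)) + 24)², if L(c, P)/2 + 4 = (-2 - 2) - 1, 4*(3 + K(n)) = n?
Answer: 516961/900 ≈ 574.40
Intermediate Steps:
K(n) = -3 + n/4
L(c, P) = -18 (L(c, P) = -8 + 2*((-2 - 2) - 1) = -8 + 2*(-4 - 1) = -8 + 2*(-5) = -8 - 10 = -18)
s(T) = 1/(-3 + 3*T/2) (s(T) = 1/(T + (-3 + (T + T)/4)) = 1/(T + (-3 + (2*T)/4)) = 1/(T + (-3 + T/2)) = 1/(-3 + 3*T/2))
(s(L(2, 6)) + 24)² = (2/(3*(-2 - 18)) + 24)² = ((⅔)/(-20) + 24)² = ((⅔)*(-1/20) + 24)² = (-1/30 + 24)² = (719/30)² = 516961/900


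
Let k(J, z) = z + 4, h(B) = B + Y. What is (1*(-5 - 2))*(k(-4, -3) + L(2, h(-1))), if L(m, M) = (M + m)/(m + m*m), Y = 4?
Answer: -77/6 ≈ -12.833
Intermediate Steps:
h(B) = 4 + B (h(B) = B + 4 = 4 + B)
k(J, z) = 4 + z
L(m, M) = (M + m)/(m + m**2)
(1*(-5 - 2))*(k(-4, -3) + L(2, h(-1))) = (1*(-5 - 2))*((4 - 3) + ((4 - 1) + 2)/(2*(1 + 2))) = (1*(-7))*(1 + (1/2)*(3 + 2)/3) = -7*(1 + (1/2)*(1/3)*5) = -7*(1 + 5/6) = -7*11/6 = -77/6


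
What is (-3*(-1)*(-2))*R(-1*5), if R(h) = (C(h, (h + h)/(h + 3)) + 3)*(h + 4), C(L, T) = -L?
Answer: 48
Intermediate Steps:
R(h) = (3 - h)*(4 + h) (R(h) = (-h + 3)*(h + 4) = (3 - h)*(4 + h))
(-3*(-1)*(-2))*R(-1*5) = (-3*(-1)*(-2))*(12 - (-1)*5 - (-1*5)**2) = (3*(-2))*(12 - 1*(-5) - 1*(-5)**2) = -6*(12 + 5 - 1*25) = -6*(12 + 5 - 25) = -6*(-8) = 48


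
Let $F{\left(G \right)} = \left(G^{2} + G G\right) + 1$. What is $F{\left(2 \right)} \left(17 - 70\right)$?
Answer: $-477$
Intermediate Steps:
$F{\left(G \right)} = 1 + 2 G^{2}$ ($F{\left(G \right)} = \left(G^{2} + G^{2}\right) + 1 = 2 G^{2} + 1 = 1 + 2 G^{2}$)
$F{\left(2 \right)} \left(17 - 70\right) = \left(1 + 2 \cdot 2^{2}\right) \left(17 - 70\right) = \left(1 + 2 \cdot 4\right) \left(-53\right) = \left(1 + 8\right) \left(-53\right) = 9 \left(-53\right) = -477$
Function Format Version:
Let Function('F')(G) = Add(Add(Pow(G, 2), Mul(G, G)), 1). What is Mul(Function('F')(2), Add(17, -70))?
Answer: -477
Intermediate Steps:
Function('F')(G) = Add(1, Mul(2, Pow(G, 2))) (Function('F')(G) = Add(Add(Pow(G, 2), Pow(G, 2)), 1) = Add(Mul(2, Pow(G, 2)), 1) = Add(1, Mul(2, Pow(G, 2))))
Mul(Function('F')(2), Add(17, -70)) = Mul(Add(1, Mul(2, Pow(2, 2))), Add(17, -70)) = Mul(Add(1, Mul(2, 4)), -53) = Mul(Add(1, 8), -53) = Mul(9, -53) = -477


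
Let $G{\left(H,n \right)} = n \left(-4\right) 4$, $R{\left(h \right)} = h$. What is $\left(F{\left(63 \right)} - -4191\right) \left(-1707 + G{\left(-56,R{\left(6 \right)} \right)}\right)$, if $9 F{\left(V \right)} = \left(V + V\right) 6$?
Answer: $-7707825$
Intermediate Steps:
$F{\left(V \right)} = \frac{4 V}{3}$ ($F{\left(V \right)} = \frac{\left(V + V\right) 6}{9} = \frac{2 V 6}{9} = \frac{12 V}{9} = \frac{4 V}{3}$)
$G{\left(H,n \right)} = - 16 n$ ($G{\left(H,n \right)} = - 4 n 4 = - 16 n$)
$\left(F{\left(63 \right)} - -4191\right) \left(-1707 + G{\left(-56,R{\left(6 \right)} \right)}\right) = \left(\frac{4}{3} \cdot 63 - -4191\right) \left(-1707 - 96\right) = \left(84 + 4191\right) \left(-1707 - 96\right) = 4275 \left(-1803\right) = -7707825$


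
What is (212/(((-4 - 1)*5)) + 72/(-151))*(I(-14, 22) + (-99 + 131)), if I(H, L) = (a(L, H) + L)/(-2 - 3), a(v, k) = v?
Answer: -3922192/18875 ≈ -207.80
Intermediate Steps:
I(H, L) = -2*L/5 (I(H, L) = (L + L)/(-2 - 3) = (2*L)/(-5) = (2*L)*(-1/5) = -2*L/5)
(212/(((-4 - 1)*5)) + 72/(-151))*(I(-14, 22) + (-99 + 131)) = (212/(((-4 - 1)*5)) + 72/(-151))*(-2/5*22 + (-99 + 131)) = (212/((-5*5)) + 72*(-1/151))*(-44/5 + 32) = (212/(-25) - 72/151)*(116/5) = (212*(-1/25) - 72/151)*(116/5) = (-212/25 - 72/151)*(116/5) = -33812/3775*116/5 = -3922192/18875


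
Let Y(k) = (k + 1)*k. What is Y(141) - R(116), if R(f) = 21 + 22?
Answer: 19979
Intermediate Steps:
Y(k) = k*(1 + k) (Y(k) = (1 + k)*k = k*(1 + k))
R(f) = 43
Y(141) - R(116) = 141*(1 + 141) - 1*43 = 141*142 - 43 = 20022 - 43 = 19979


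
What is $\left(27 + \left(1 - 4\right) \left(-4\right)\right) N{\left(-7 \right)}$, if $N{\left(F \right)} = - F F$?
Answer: $-1911$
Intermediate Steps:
$N{\left(F \right)} = - F^{2}$
$\left(27 + \left(1 - 4\right) \left(-4\right)\right) N{\left(-7 \right)} = \left(27 + \left(1 - 4\right) \left(-4\right)\right) \left(- \left(-7\right)^{2}\right) = \left(27 - -12\right) \left(\left(-1\right) 49\right) = \left(27 + 12\right) \left(-49\right) = 39 \left(-49\right) = -1911$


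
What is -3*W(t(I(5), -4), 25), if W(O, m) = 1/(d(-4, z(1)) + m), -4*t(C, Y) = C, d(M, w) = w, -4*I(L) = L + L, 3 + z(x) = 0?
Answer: -3/22 ≈ -0.13636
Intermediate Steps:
z(x) = -3 (z(x) = -3 + 0 = -3)
I(L) = -L/2 (I(L) = -(L + L)/4 = -L/2)
t(C, Y) = -C/4
W(O, m) = 1/(-3 + m)
-3*W(t(I(5), -4), 25) = -3/(-3 + 25) = -3/22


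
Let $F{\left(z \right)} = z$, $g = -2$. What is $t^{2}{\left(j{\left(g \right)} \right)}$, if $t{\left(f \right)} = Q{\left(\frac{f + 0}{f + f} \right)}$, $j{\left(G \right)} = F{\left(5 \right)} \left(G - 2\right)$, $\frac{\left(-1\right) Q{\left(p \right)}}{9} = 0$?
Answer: $0$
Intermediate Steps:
$Q{\left(p \right)} = 0$ ($Q{\left(p \right)} = \left(-9\right) 0 = 0$)
$j{\left(G \right)} = -10 + 5 G$ ($j{\left(G \right)} = 5 \left(G - 2\right) = 5 \left(-2 + G\right) = -10 + 5 G$)
$t{\left(f \right)} = 0$
$t^{2}{\left(j{\left(g \right)} \right)} = 0^{2} = 0$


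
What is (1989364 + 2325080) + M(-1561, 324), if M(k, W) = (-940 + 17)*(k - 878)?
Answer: 6565641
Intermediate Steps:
M(k, W) = 810394 - 923*k (M(k, W) = -923*(-878 + k) = 810394 - 923*k)
(1989364 + 2325080) + M(-1561, 324) = (1989364 + 2325080) + (810394 - 923*(-1561)) = 4314444 + (810394 + 1440803) = 4314444 + 2251197 = 6565641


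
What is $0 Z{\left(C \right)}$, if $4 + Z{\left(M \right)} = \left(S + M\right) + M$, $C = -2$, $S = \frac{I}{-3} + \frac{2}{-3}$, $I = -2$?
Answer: $0$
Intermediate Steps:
$S = 0$ ($S = - \frac{2}{-3} + \frac{2}{-3} = \left(-2\right) \left(- \frac{1}{3}\right) + 2 \left(- \frac{1}{3}\right) = \frac{2}{3} - \frac{2}{3} = 0$)
$Z{\left(M \right)} = -4 + 2 M$ ($Z{\left(M \right)} = -4 + \left(\left(0 + M\right) + M\right) = -4 + \left(M + M\right) = -4 + 2 M$)
$0 Z{\left(C \right)} = 0 \left(-4 + 2 \left(-2\right)\right) = 0 \left(-4 - 4\right) = 0 \left(-8\right) = 0$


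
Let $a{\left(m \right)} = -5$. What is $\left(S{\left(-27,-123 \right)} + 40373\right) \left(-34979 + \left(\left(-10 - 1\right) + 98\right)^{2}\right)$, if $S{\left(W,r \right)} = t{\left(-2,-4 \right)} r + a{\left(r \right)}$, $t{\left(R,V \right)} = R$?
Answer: $-1113229740$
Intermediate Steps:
$S{\left(W,r \right)} = -5 - 2 r$ ($S{\left(W,r \right)} = - 2 r - 5 = -5 - 2 r$)
$\left(S{\left(-27,-123 \right)} + 40373\right) \left(-34979 + \left(\left(-10 - 1\right) + 98\right)^{2}\right) = \left(\left(-5 - -246\right) + 40373\right) \left(-34979 + \left(\left(-10 - 1\right) + 98\right)^{2}\right) = \left(\left(-5 + 246\right) + 40373\right) \left(-34979 + \left(-11 + 98\right)^{2}\right) = \left(241 + 40373\right) \left(-34979 + 87^{2}\right) = 40614 \left(-34979 + 7569\right) = 40614 \left(-27410\right) = -1113229740$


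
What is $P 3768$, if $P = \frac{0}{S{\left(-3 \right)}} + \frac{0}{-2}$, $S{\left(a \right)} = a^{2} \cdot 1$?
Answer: $0$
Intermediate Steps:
$S{\left(a \right)} = a^{2}$
$P = 0$ ($P = \frac{0}{\left(-3\right)^{2}} + \frac{0}{-2} = \frac{0}{9} + 0 \left(- \frac{1}{2}\right) = 0 \cdot \frac{1}{9} + 0 = 0 + 0 = 0$)
$P 3768 = 0 \cdot 3768 = 0$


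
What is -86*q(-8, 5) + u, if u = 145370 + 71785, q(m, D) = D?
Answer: 216725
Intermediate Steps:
u = 217155
-86*q(-8, 5) + u = -86*5 + 217155 = -430 + 217155 = 216725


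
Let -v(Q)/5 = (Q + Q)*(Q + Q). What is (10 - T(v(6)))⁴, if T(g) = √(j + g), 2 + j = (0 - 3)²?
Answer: (10 - I*√713)⁴ ≈ 90569.0 + 6.5473e+5*I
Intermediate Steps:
j = 7 (j = -2 + (0 - 3)² = -2 + (-3)² = -2 + 9 = 7)
v(Q) = -20*Q² (v(Q) = -5*(Q + Q)*(Q + Q) = -5*2*Q*2*Q = -20*Q²)
T(g) = √(7 + g)
(10 - T(v(6)))⁴ = (10 - √(7 - 20*6²))⁴ = (10 - √(7 - 20*36))⁴ = (10 - √(7 - 720))⁴ = (10 - √(-713))⁴ = (10 - I*√713)⁴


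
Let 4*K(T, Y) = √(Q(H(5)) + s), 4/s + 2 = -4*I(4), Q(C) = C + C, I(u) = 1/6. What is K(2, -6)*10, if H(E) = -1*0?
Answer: 5*I*√6/4 ≈ 3.0619*I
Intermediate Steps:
H(E) = 0
I(u) = ⅙
Q(C) = 2*C
s = -3/2 (s = 4/(-2 - 4*⅙) = 4/(-2 - ⅔) = 4/(-8/3) = 4*(-3/8) = -3/2 ≈ -1.5000)
K(T, Y) = I*√6/8 (K(T, Y) = √(2*0 - 3/2)/4 = √(0 - 3/2)/4 = √(-3/2)/4 = (I*√6/2)/4 = I*√6/8)
K(2, -6)*10 = (I*√6/8)*10 = 5*I*√6/4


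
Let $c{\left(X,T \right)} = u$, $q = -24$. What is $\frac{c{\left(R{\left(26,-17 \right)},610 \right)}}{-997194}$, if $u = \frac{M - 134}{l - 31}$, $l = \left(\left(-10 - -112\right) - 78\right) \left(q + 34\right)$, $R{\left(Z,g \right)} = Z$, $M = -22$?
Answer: $\frac{26}{34735591} \approx 7.4851 \cdot 10^{-7}$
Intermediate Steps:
$l = 240$ ($l = \left(\left(-10 - -112\right) - 78\right) \left(-24 + 34\right) = \left(\left(-10 + 112\right) - 78\right) 10 = \left(102 - 78\right) 10 = 24 \cdot 10 = 240$)
$u = - \frac{156}{209}$ ($u = \frac{-22 - 134}{240 - 31} = - \frac{156}{209} \approx -0.74641$)
$c{\left(X,T \right)} = - \frac{156}{209}$
$\frac{c{\left(R{\left(26,-17 \right)},610 \right)}}{-997194} = - \frac{156}{209 \left(-997194\right)} = \left(- \frac{156}{209}\right) \left(- \frac{1}{997194}\right) = \frac{26}{34735591}$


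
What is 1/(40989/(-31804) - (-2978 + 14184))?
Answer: -31804/356436613 ≈ -8.9228e-5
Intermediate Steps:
1/(40989/(-31804) - (-2978 + 14184)) = 1/(40989*(-1/31804) - 1*11206) = 1/(-40989/31804 - 11206) = 1/(-356436613/31804) = -31804/356436613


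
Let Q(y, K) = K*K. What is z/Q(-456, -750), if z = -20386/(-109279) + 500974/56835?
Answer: 13976144014/873403870078125 ≈ 1.6002e-5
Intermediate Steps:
z = 55904576056/6210871965 (z = -20386*(-1/109279) + 500974*(1/56835) = 20386/109279 + 500974/56835 = 55904576056/6210871965 ≈ 9.0011)
Q(y, K) = K²
z/Q(-456, -750) = 55904576056/(6210871965*((-750)²)) = (55904576056/6210871965)/562500 = (55904576056/6210871965)*(1/562500) = 13976144014/873403870078125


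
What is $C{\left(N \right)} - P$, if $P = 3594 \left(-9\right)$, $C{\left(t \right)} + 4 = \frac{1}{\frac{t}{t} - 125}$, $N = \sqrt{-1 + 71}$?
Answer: $\frac{4010407}{124} \approx 32342.0$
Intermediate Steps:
$N = \sqrt{70} \approx 8.3666$
$C{\left(t \right)} = - \frac{497}{124}$ ($C{\left(t \right)} = -4 + \frac{1}{\frac{t}{t} - 125} = -4 + \frac{1}{1 - 125} = -4 + \frac{1}{-124} = -4 - \frac{1}{124} = - \frac{497}{124}$)
$P = -32346$
$C{\left(N \right)} - P = - \frac{497}{124} - -32346 = - \frac{497}{124} + 32346 = \frac{4010407}{124}$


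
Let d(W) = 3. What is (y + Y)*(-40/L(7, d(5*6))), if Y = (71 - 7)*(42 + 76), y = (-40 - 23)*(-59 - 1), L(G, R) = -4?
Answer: 113320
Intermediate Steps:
y = 3780 (y = -63*(-60) = 3780)
Y = 7552 (Y = 64*118 = 7552)
(y + Y)*(-40/L(7, d(5*6))) = (3780 + 7552)*(-40/(-4)) = 11332*(-40*(-¼)) = 11332*10 = 113320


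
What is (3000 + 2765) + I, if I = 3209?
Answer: 8974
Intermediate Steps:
(3000 + 2765) + I = (3000 + 2765) + 3209 = 5765 + 3209 = 8974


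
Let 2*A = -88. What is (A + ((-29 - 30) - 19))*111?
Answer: -13542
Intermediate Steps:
A = -44 (A = (½)*(-88) = -44)
(A + ((-29 - 30) - 19))*111 = (-44 + ((-29 - 30) - 19))*111 = (-44 + (-59 - 19))*111 = (-44 - 78)*111 = -122*111 = -13542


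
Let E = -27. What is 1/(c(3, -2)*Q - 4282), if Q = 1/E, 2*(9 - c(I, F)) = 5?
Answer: -54/231241 ≈ -0.00023352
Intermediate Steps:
c(I, F) = 13/2 (c(I, F) = 9 - ½*5 = 9 - 5/2 = 13/2)
Q = -1/27 (Q = 1/(-27) = -1/27 ≈ -0.037037)
1/(c(3, -2)*Q - 4282) = 1/((13/2)*(-1/27) - 4282) = 1/(-13/54 - 4282) = 1/(-231241/54) = -54/231241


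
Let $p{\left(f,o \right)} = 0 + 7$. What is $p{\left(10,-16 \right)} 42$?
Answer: $294$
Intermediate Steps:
$p{\left(f,o \right)} = 7$
$p{\left(10,-16 \right)} 42 = 7 \cdot 42 = 294$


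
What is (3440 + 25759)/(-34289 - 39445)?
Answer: -9733/24578 ≈ -0.39600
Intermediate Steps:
(3440 + 25759)/(-34289 - 39445) = 29199/(-73734) = 29199*(-1/73734) = -9733/24578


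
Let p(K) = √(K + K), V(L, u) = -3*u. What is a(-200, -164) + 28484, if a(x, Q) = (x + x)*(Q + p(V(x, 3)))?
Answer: 94084 - 1200*I*√2 ≈ 94084.0 - 1697.1*I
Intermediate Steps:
p(K) = √2*√K (p(K) = √(2*K) = √2*√K)
a(x, Q) = 2*x*(Q + 3*I*√2) (a(x, Q) = (x + x)*(Q + √2*√(-3*3)) = (2*x)*(Q + √2*√(-9)) = (2*x)*(Q + √2*(3*I)) = (2*x)*(Q + 3*I*√2) = 2*x*(Q + 3*I*√2))
a(-200, -164) + 28484 = 2*(-200)*(-164 + 3*I*√2) + 28484 = (65600 - 1200*I*√2) + 28484 = 94084 - 1200*I*√2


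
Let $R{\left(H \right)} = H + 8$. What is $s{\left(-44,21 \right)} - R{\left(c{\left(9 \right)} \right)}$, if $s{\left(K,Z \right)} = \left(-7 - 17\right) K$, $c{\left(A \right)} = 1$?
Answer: $1047$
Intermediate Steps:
$R{\left(H \right)} = 8 + H$
$s{\left(K,Z \right)} = - 24 K$
$s{\left(-44,21 \right)} - R{\left(c{\left(9 \right)} \right)} = \left(-24\right) \left(-44\right) - \left(8 + 1\right) = 1056 - 9 = 1047$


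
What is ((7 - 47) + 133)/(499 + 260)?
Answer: 31/253 ≈ 0.12253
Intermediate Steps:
((7 - 47) + 133)/(499 + 260) = (-40 + 133)/759 = 93*(1/759) = 31/253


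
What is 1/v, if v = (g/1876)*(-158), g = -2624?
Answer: 469/103648 ≈ 0.0045249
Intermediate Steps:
v = 103648/469 (v = -2624/1876*(-158) = -2624*1/1876*(-158) = -656/469*(-158) = 103648/469 ≈ 221.00)
1/v = 1/(103648/469) = 469/103648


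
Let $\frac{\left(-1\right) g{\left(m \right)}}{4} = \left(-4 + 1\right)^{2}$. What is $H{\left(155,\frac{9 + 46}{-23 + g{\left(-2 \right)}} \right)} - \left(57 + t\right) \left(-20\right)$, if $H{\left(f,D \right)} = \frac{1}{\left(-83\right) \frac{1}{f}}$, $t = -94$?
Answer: $- \frac{61575}{83} \approx -741.87$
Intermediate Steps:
$g{\left(m \right)} = -36$ ($g{\left(m \right)} = - 4 \left(-4 + 1\right)^{2} = - 4 \left(-3\right)^{2} = \left(-4\right) 9 = -36$)
$H{\left(f,D \right)} = - \frac{f}{83}$
$H{\left(155,\frac{9 + 46}{-23 + g{\left(-2 \right)}} \right)} - \left(57 + t\right) \left(-20\right) = \left(- \frac{1}{83}\right) 155 - \left(57 - 94\right) \left(-20\right) = - \frac{155}{83} - \left(-37\right) \left(-20\right) = - \frac{155}{83} - 740 = - \frac{61575}{83}$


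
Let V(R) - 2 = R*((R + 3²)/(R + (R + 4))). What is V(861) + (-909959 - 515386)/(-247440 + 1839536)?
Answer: 597813560321/1373978848 ≈ 435.10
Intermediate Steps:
V(R) = 2 + R*(9 + R)/(4 + 2*R) (V(R) = 2 + R*((R + 3²)/(R + (R + 4))) = 2 + R*((R + 9)/(R + (4 + R))) = 2 + R*((9 + R)/(4 + 2*R)) = 2 + R*(9 + R)/(4 + 2*R))
V(861) + (-909959 - 515386)/(-247440 + 1839536) = (8 + 861² + 13*861)/(2*(2 + 861)) + (-909959 - 515386)/(-247440 + 1839536) = (½)*(8 + 741321 + 11193)/863 - 1425345/1592096 = (½)*(1/863)*752522 - 1425345*1/1592096 = 376261/863 - 1425345/1592096 = 597813560321/1373978848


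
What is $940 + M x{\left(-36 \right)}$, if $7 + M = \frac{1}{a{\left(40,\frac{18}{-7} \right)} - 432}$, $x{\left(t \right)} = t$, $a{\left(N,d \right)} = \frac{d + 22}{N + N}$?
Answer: $\frac{36028336}{30223} \approx 1192.1$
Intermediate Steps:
$a{\left(N,d \right)} = \frac{22 + d}{2 N}$
$M = - \frac{211631}{30223}$ ($M = -7 + \frac{1}{\frac{22 + \frac{18}{-7}}{2 \cdot 40} - 432} = -7 + \frac{1}{\frac{1}{2} \cdot \frac{1}{40} \left(22 + 18 \left(- \frac{1}{7}\right)\right) - 432} = -7 + \frac{1}{\frac{1}{2} \cdot \frac{1}{40} \left(22 - \frac{18}{7}\right) - 432} = -7 + \frac{1}{\frac{1}{2} \cdot \frac{1}{40} \cdot \frac{136}{7} - 432} = -7 + \frac{1}{\frac{17}{70} - 432} = -7 + \frac{1}{- \frac{30223}{70}} = -7 - \frac{70}{30223} = - \frac{211631}{30223} \approx -7.0023$)
$940 + M x{\left(-36 \right)} = 940 - - \frac{7618716}{30223} = 940 + \frac{7618716}{30223} = \frac{36028336}{30223}$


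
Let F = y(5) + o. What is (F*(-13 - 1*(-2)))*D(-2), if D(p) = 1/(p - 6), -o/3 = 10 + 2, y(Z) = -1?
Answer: -407/8 ≈ -50.875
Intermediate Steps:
o = -36 (o = -3*(10 + 2) = -3*12 = -36)
D(p) = 1/(-6 + p)
F = -37 (F = -1 - 36 = -37)
(F*(-13 - 1*(-2)))*D(-2) = (-37*(-13 - 1*(-2)))/(-6 - 2) = -37*(-13 + 2)/(-8) = -37*(-11)*(-⅛) = 407*(-⅛) = -407/8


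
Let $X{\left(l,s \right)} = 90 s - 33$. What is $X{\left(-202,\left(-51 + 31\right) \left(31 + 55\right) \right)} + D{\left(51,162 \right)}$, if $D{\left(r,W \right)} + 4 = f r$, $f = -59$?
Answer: $-157846$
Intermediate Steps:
$X{\left(l,s \right)} = -33 + 90 s$
$D{\left(r,W \right)} = -4 - 59 r$
$X{\left(-202,\left(-51 + 31\right) \left(31 + 55\right) \right)} + D{\left(51,162 \right)} = \left(-33 + 90 \left(-51 + 31\right) \left(31 + 55\right)\right) - 3013 = \left(-33 + 90 \left(\left(-20\right) 86\right)\right) - 3013 = \left(-33 + 90 \left(-1720\right)\right) - 3013 = \left(-33 - 154800\right) - 3013 = -154833 - 3013 = -157846$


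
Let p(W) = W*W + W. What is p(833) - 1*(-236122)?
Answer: 930844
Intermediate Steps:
p(W) = W + W**2 (p(W) = W**2 + W = W + W**2)
p(833) - 1*(-236122) = 833*(1 + 833) - 1*(-236122) = 833*834 + 236122 = 694722 + 236122 = 930844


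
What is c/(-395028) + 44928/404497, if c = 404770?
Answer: -72990216353/79893820458 ≈ -0.91359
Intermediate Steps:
c/(-395028) + 44928/404497 = 404770/(-395028) + 44928/404497 = 404770*(-1/395028) + 44928*(1/404497) = -202385/197514 + 44928/404497 = -72990216353/79893820458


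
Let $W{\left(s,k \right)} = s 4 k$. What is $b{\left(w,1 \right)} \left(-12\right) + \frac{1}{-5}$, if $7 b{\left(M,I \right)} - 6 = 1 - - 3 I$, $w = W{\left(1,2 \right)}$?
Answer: $- \frac{607}{35} \approx -17.343$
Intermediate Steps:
$W{\left(s,k \right)} = 4 k s$ ($W{\left(s,k \right)} = 4 s k = 4 k s$)
$w = 8$ ($w = 4 \cdot 2 \cdot 1 = 8$)
$b{\left(M,I \right)} = 1 + \frac{3 I}{7}$ ($b{\left(M,I \right)} = \frac{6}{7} + \frac{1 - - 3 I}{7} = \frac{6}{7} + \frac{1 + 3 I}{7} = \frac{6}{7} + \left(\frac{1}{7} + \frac{3 I}{7}\right) = 1 + \frac{3 I}{7}$)
$b{\left(w,1 \right)} \left(-12\right) + \frac{1}{-5} = \left(1 + \frac{3}{7} \cdot 1\right) \left(-12\right) + \frac{1}{-5} = \left(1 + \frac{3}{7}\right) \left(-12\right) - \frac{1}{5} = \frac{10}{7} \left(-12\right) - \frac{1}{5} = - \frac{120}{7} - \frac{1}{5} = - \frac{607}{35}$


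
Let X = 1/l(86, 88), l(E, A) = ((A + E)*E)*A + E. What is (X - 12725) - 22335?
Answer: -46171145079/1316918 ≈ -35060.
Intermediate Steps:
l(E, A) = E + A*E*(A + E) (l(E, A) = (E*(A + E))*A + E = A*E*(A + E) + E = E + A*E*(A + E))
X = 1/1316918 (X = 1/(86*(1 + 88**2 + 88*86)) = 1/(86*(1 + 7744 + 7568)) = 1/(86*15313) = 1/1316918 ≈ 7.5935e-7)
(X - 12725) - 22335 = (1/1316918 - 12725) - 22335 = -16757781549/1316918 - 22335 = -46171145079/1316918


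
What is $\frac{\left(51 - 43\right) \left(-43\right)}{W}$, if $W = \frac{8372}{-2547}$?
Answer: $\frac{219042}{2093} \approx 104.65$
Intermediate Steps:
$W = - \frac{8372}{2547}$ ($W = 8372 \left(- \frac{1}{2547}\right) = - \frac{8372}{2547} \approx -3.287$)
$\frac{\left(51 - 43\right) \left(-43\right)}{W} = \frac{\left(51 - 43\right) \left(-43\right)}{- \frac{8372}{2547}} = 8 \left(-43\right) \left(- \frac{2547}{8372}\right) = \left(-344\right) \left(- \frac{2547}{8372}\right) = \frac{219042}{2093}$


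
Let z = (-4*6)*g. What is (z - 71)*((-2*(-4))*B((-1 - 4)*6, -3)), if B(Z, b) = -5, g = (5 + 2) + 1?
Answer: 10520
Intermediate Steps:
g = 8 (g = 7 + 1 = 8)
z = -192 (z = -4*6*8 = -24*8 = -192)
(z - 71)*((-2*(-4))*B((-1 - 4)*6, -3)) = (-192 - 71)*(-2*(-4)*(-5)) = -2104*(-5) = -263*(-40) = 10520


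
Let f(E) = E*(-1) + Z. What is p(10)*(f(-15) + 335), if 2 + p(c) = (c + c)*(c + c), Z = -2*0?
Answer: 139300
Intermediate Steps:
Z = 0
p(c) = -2 + 4*c**2 (p(c) = -2 + (c + c)*(c + c) = -2 + (2*c)*(2*c) = -2 + 4*c**2)
f(E) = -E (f(E) = E*(-1) + 0 = -E + 0 = -E)
p(10)*(f(-15) + 335) = (-2 + 4*10**2)*(-1*(-15) + 335) = (-2 + 4*100)*(15 + 335) = (-2 + 400)*350 = 398*350 = 139300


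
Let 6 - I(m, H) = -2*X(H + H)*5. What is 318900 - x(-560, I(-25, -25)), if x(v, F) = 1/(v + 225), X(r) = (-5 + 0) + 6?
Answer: 106831501/335 ≈ 3.1890e+5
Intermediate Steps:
X(r) = 1 (X(r) = -5 + 6 = 1)
I(m, H) = 16 (I(m, H) = 6 - (-2*1)*5 = 6 - (-2)*5 = 6 - 1*(-10) = 6 + 10 = 16)
x(v, F) = 1/(225 + v)
318900 - x(-560, I(-25, -25)) = 318900 - 1/(225 - 560) = 318900 - 1/(-335) = 318900 - 1*(-1/335) = 318900 + 1/335 = 106831501/335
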